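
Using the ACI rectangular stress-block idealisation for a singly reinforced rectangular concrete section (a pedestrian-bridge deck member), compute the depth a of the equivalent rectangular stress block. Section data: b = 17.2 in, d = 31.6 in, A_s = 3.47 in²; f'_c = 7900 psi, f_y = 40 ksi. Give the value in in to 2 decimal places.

a ≈ 1.20 in

T = A_s f_y = 3.47 × 40 = 138.8 kips.
a = T/(0.85 f'_c b) = 138.8/(0.85 × 7.9 × 17.2) = 1.20 in.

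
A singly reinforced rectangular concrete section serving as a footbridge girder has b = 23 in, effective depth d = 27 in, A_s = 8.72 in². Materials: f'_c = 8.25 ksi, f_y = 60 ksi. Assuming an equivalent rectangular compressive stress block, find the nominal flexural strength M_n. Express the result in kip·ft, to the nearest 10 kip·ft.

T = A_s f_y = 8.72 × 60 = 523.2 kips.
a = T/(0.85 f'_c b) = 523.2/(0.85 × 8.25 × 23) = 3.244 in.
M_n = T(d − a/2) = 523.2 × (27 − 1.622) = 13277.8 kip·in = 13277.8/12 = 1106.48 kip·ft.

M_n ≈ 1110 kip·ft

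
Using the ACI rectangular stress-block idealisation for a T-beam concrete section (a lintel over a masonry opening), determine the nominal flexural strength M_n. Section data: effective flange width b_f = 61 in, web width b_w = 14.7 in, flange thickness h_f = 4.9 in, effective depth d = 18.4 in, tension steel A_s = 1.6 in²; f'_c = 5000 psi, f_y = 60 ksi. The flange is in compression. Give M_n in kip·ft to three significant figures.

M_n ≈ 146 kip·ft

Tension: T = A_s f_y = 1.6 × 60 = 96 kips.
Try a within the flange: a = T/(0.85 f'_c b_f) = 96/(0.85 × 5 × 61) = 0.370 in.
Since a = 0.370 ≤ h_f = 4.9 in, the stress block lies entirely in the flange; analyse as a rectangular beam of width b_f.
M_n = T(d − a/2) = 96 × (18.4 − 0.185) = 1748.6 kip·in.
M_n = 1748.6/12 = 145.72 kip·ft.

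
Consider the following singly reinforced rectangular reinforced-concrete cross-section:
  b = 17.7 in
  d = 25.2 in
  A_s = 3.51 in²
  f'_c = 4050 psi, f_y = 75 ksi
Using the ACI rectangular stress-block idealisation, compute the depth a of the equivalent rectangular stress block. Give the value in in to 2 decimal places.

a ≈ 4.32 in

T = A_s f_y = 3.51 × 75 = 263.25 kips.
a = T/(0.85 f'_c b) = 263.25/(0.85 × 4.05 × 17.7) = 4.32 in.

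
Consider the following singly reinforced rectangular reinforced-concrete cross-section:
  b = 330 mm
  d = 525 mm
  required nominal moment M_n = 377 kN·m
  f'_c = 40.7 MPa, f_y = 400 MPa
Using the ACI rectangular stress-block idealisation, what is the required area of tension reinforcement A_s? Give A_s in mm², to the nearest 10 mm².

A_s ≈ 1920 mm²

With M_n = 0.85 f'_c a b (d − a/2), solve the quadratic for a:
a = d − √(d² − 2M_n/(0.85 f'_c b)) = 525 − √(525² − 2 × 377×10⁶/(0.85 × 40.7 × 330)) = 67.20 mm.
A_s = 0.85 f'_c a b / f_y = 0.85 × 40.7 × 67.20 × 330 / 400 = 1917.9 mm².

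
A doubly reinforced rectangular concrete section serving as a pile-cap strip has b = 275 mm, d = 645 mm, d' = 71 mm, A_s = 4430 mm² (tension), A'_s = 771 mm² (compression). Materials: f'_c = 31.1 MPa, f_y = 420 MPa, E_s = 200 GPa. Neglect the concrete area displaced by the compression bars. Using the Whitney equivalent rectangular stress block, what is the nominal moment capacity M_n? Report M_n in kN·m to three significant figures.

Assume both tension and compression steel yield.
Net tension couple steel: A_s − A'_s = 3659 mm².
a = (A_s − A'_s) f_y / (0.85 f'_c b) = 1536780/(0.85 × 31.1 × 275) = 211.40 mm.
c = a/β₁ = 211.40/0.828 = 255.31 mm; ε'_s = 0.003(c − d')/c = 0.0022 ≥ f_y/E_s = 0.0021, so compression steel does yield.
M_n = (A_s − A'_s) f_y (d − a/2) + A'_s f_y (d − d') = [1536780 × (645 − 105.7) + 323820 × (645 − 71)] × 10⁻⁶ = 828.79 + 185.87 = 1014.66 kN·m.

M_n ≈ 1010 kN·m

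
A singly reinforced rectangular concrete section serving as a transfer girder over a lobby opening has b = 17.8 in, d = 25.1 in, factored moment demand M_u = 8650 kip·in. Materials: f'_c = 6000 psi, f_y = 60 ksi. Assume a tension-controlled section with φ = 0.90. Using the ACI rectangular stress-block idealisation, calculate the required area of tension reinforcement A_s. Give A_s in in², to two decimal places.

A_s ≈ 7.03 in²

M_n = M_u/φ = 8650/0.90 = 9611.11 kip·in.
From M_n = 0.85 f'_c a b (d − a/2):
a = d − √(d² − 2M_n/(0.85 f'_c b)) = 25.1 − √(25.1² − 2 × 9611.11/(0.85 × 6 × 17.8)) = 4.648 in.
A_s = 0.85 f'_c a b / f_y = 0.85 × 6 × 4.648 × 17.8 / 60 = 7.032 in².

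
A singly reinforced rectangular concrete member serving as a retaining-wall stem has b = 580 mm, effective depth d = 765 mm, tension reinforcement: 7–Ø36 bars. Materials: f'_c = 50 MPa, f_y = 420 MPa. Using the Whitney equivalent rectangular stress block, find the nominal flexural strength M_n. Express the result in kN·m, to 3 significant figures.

A_s = 7 × 1018 = 7126 mm².
T = A_s f_y = 7126 × 420 = 2992920 N = 2992.92 kN.
From C = T: a = T/(0.85 f'_c b) = 2992920/(0.85 × 50 × 580) = 121.42 mm.
M_n = T(d − a/2) = 2992.92 kN × (765 − 60.71) mm = 2107.88 kN·m.

M_n ≈ 2110 kN·m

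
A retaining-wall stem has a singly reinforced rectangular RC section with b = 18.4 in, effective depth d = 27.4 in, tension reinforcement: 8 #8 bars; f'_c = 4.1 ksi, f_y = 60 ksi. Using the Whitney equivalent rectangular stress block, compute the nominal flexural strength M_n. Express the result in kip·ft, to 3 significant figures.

M_n ≈ 772 kip·ft

A_s = 8 × 0.79 = 6.32 in².
T = A_s f_y = 6.32 × 60 = 379.2 kips.
a = T/(0.85 f'_c b) = 379.2/(0.85 × 4.1 × 18.4) = 5.914 in.
M_n = T(d − a/2) = 379.2 × (27.4 − 2.957) = 9268.8 kip·in = 9268.8/12 = 772.40 kip·ft.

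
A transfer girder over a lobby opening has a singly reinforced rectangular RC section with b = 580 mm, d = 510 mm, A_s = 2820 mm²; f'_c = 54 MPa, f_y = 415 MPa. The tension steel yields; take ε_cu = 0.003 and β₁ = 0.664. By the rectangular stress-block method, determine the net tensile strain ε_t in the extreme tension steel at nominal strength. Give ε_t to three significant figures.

ε_t ≈ 0.0201

a = A_s f_y/(0.85 f'_c b) = 43.96 mm.
β₁ = 0.664, so c = a/β₁ = 43.96/0.664 = 66.20 mm.
From the linear strain diagram with ε_cu = 0.003: ε_t = 0.003 (d − c)/c = 0.003 × (510 − 66.20)/66.20 = 0.0201.
Since ε_t ≥ 0.005, the section is tension-controlled.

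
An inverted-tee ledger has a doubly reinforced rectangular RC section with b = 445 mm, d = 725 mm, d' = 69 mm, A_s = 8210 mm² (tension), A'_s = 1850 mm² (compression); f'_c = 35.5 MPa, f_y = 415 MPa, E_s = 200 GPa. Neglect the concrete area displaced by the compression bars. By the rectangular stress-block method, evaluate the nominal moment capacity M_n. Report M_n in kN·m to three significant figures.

M_n ≈ 2160 kN·m

Assume both tension and compression steel yield.
Net tension couple steel: A_s − A'_s = 6360 mm².
a = (A_s − A'_s) f_y / (0.85 f'_c b) = 2639400/(0.85 × 35.5 × 445) = 196.56 mm.
c = a/β₁ = 196.56/0.796 = 246.93 mm; ε'_s = 0.003(c − d')/c = 0.0022 ≥ f_y/E_s = 0.0021, so compression steel does yield.
M_n = (A_s − A'_s) f_y (d − a/2) + A'_s f_y (d − d') = [2639400 × (725 − 98.28) + 767750 × (725 − 69)] × 10⁻⁶ = 1654.16 + 503.64 = 2157.80 kN·m.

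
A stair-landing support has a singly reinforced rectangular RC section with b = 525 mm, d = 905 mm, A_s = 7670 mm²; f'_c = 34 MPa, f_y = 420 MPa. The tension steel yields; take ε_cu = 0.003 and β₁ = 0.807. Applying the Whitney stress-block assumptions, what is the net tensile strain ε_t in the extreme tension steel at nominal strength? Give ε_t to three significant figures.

a = A_s f_y/(0.85 f'_c b) = 212.32 mm.
β₁ = 0.807, so c = a/β₁ = 212.32/0.807 = 263.10 mm.
From the linear strain diagram with ε_cu = 0.003: ε_t = 0.003 (d − c)/c = 0.003 × (905 − 263.10)/263.10 = 0.00732.
Since ε_t ≥ 0.005, the section is tension-controlled.

ε_t ≈ 0.00732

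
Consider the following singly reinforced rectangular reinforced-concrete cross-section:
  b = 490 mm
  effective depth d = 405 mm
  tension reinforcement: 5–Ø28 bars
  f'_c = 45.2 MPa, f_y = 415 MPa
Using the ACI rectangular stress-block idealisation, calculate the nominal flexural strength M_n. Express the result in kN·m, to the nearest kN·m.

A_s = 5 × 616 = 3080 mm².
T = A_s f_y = 3080 × 415 = 1278200 N = 1278.2 kN.
From C = T: a = T/(0.85 f'_c b) = 1278200/(0.85 × 45.2 × 490) = 67.90 mm.
M_n = T(d − a/2) = 1278.2 kN × (405 − 33.95) mm = 474.28 kN·m.

M_n ≈ 474 kN·m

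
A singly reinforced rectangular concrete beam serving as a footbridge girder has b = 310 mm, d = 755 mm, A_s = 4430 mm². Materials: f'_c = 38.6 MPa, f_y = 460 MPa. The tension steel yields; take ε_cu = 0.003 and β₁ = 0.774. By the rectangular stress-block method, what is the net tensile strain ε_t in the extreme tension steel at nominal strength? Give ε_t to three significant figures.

a = A_s f_y/(0.85 f'_c b) = 200.35 mm.
β₁ = 0.774, so c = a/β₁ = 200.35/0.774 = 258.85 mm.
From the linear strain diagram with ε_cu = 0.003: ε_t = 0.003 (d − c)/c = 0.003 × (755 − 258.85)/258.85 = 0.00575.
Since ε_t ≥ 0.005, the section is tension-controlled.

ε_t ≈ 0.00575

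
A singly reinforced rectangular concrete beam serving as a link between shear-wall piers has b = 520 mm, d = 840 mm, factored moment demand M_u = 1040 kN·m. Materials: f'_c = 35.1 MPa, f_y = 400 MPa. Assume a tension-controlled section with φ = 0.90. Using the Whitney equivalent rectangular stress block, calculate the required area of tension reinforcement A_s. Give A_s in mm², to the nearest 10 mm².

M_n = M_u/φ = 1040/0.90 = 1155.56 kN·m.
With M_n = 0.85 f'_c a b (d − a/2), solve the quadratic for a:
a = d − √(d² − 2M_n/(0.85 f'_c b)) = 840 − √(840² − 2 × 1155.56×10⁶/(0.85 × 35.1 × 520)) = 93.92 mm.
A_s = 0.85 f'_c a b / f_y = 0.85 × 35.1 × 93.92 × 520 / 400 = 3642.7 mm².

A_s ≈ 3640 mm²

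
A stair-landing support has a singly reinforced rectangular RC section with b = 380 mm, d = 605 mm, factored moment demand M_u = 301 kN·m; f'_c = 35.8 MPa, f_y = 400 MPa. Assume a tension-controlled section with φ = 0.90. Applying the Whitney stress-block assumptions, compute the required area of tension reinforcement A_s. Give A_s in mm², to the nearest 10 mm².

M_n = M_u/φ = 301/0.90 = 334.444 kN·m.
With M_n = 0.85 f'_c a b (d − a/2), solve the quadratic for a:
a = d − √(d² − 2M_n/(0.85 f'_c b)) = 605 − √(605² − 2 × 334.444×10⁶/(0.85 × 35.8 × 380)) = 49.86 mm.
A_s = 0.85 f'_c a b / f_y = 0.85 × 35.8 × 49.86 × 380 / 400 = 1441.4 mm².

A_s ≈ 1440 mm²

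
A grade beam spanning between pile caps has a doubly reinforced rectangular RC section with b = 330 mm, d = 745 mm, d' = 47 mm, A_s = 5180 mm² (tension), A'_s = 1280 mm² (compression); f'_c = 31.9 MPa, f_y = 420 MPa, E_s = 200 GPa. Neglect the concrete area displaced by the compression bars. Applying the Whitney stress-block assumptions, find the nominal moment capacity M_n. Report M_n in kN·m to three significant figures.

Assume both tension and compression steel yield.
Net tension couple steel: A_s − A'_s = 3900 mm².
a = (A_s − A'_s) f_y / (0.85 f'_c b) = 1638000/(0.85 × 31.9 × 330) = 183.06 mm.
c = a/β₁ = 183.06/0.822 = 222.70 mm; ε'_s = 0.003(c − d')/c = 0.0024 ≥ f_y/E_s = 0.0021, so compression steel does yield.
M_n = (A_s − A'_s) f_y (d − a/2) + A'_s f_y (d − d') = [1638000 × (745 − 91.53) + 537600 × (745 − 47)] × 10⁻⁶ = 1070.38 + 375.24 = 1445.62 kN·m.

M_n ≈ 1450 kN·m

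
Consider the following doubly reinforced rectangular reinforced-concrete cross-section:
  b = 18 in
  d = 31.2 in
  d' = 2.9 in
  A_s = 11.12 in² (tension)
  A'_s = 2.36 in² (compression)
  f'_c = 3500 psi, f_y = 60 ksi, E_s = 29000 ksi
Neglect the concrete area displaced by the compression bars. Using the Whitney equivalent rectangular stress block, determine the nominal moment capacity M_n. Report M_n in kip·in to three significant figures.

Assume both steels yield.
a = (A_s − A'_s) f_y/(0.85 f'_c b) = (11.12 − 2.36) × 60/(0.85 × 3.5 × 18) = 9.815 in.
c = a/β₁ = 9.815/0.85 = 11.547 in; ε'_s = 0.003(c − d')/c = 0.0022 ≥ ε_y = 0.0021, so the compression steel yields.
M_n = (A_s − A'_s) f_y (d − a/2) + A'_s f_y (d − d') = 525.6 × (31.2 − 4.9075) + 141.6 × (31.2 − 2.9) = 13819.3 + 4007.3 = 17826.6 kip·in.

M_n ≈ 17800 kip·in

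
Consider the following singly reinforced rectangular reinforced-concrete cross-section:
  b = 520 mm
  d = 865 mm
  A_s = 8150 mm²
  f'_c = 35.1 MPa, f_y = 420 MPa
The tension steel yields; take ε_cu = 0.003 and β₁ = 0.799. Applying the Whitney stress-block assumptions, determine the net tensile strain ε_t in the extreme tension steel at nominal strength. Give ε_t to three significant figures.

a = A_s f_y/(0.85 f'_c b) = 220.64 mm.
β₁ = 0.799, so c = a/β₁ = 220.64/0.799 = 276.15 mm.
From the linear strain diagram with ε_cu = 0.003: ε_t = 0.003 (d − c)/c = 0.003 × (865 − 276.15)/276.15 = 0.00640.
Since ε_t ≥ 0.005, the section is tension-controlled.

ε_t ≈ 0.00640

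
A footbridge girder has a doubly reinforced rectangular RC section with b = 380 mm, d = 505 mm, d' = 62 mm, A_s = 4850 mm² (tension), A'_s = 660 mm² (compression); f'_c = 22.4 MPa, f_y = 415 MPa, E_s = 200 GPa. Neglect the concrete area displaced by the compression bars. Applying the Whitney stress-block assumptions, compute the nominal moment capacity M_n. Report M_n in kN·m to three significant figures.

M_n ≈ 791 kN·m

Assume both tension and compression steel yield.
Net tension couple steel: A_s − A'_s = 4190 mm².
a = (A_s − A'_s) f_y / (0.85 f'_c b) = 1738850/(0.85 × 22.4 × 380) = 240.33 mm.
c = a/β₁ = 240.33/0.85 = 282.74 mm; ε'_s = 0.003(c − d')/c = 0.0023 ≥ f_y/E_s = 0.0021, so compression steel does yield.
M_n = (A_s − A'_s) f_y (d − a/2) + A'_s f_y (d − d') = [1738850 × (505 − 120.165) + 273900 × (505 − 62)] × 10⁻⁶ = 669.17 + 121.34 = 790.51 kN·m.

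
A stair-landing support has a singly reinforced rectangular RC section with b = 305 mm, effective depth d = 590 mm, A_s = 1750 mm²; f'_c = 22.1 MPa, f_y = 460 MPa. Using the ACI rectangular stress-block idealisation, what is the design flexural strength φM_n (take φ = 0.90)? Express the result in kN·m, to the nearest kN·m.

φM_n ≈ 377 kN·m

T = A_s f_y = 1750 × 460 = 805000 N = 805 kN.
From C = T: a = T/(0.85 f'_c b) = 805000/(0.85 × 22.1 × 305) = 140.50 mm.
M_n = T(d − a/2) = 805 kN × (590 − 70.25) mm = 418.40 kN·m.
φM_n = 0.90 × 418.40 = 376.56 kN·m.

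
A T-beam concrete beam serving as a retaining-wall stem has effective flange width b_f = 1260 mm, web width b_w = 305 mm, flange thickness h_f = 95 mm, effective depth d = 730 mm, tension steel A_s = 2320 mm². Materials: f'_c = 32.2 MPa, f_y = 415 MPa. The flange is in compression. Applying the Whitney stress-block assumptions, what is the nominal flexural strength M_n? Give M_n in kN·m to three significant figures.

Tension: T = A_s f_y = 2320 × 415 = 962800 N.
Try a within the flange: a = T/(0.85 f'_c b_f) = 962800/(0.85 × 32.2 × 1260) = 27.92 mm.
Since a = 27.92 ≤ h_f = 95 mm, the stress block lies entirely in the flange; analyse as a rectangular beam of width b_f.
M_n = T(d − a/2) = 962800 × (730 − 13.96) = 689.40 × 10⁶ N·mm.
M_n = 689.40 kN·m.

M_n ≈ 689 kN·m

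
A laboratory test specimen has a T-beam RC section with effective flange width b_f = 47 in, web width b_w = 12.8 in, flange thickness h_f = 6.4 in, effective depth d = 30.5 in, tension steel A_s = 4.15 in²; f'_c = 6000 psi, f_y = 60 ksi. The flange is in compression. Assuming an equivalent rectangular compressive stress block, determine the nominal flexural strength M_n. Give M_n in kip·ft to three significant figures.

M_n ≈ 622 kip·ft

Tension: T = A_s f_y = 4.15 × 60 = 249 kips.
Try a within the flange: a = T/(0.85 f'_c b_f) = 249/(0.85 × 6 × 47) = 1.039 in.
Since a = 1.039 ≤ h_f = 6.4 in, the stress block lies entirely in the flange; analyse as a rectangular beam of width b_f.
M_n = T(d − a/2) = 249 × (30.5 − 0.5195) = 7465.1 kip·in.
M_n = 7465.1/12 = 622.09 kip·ft.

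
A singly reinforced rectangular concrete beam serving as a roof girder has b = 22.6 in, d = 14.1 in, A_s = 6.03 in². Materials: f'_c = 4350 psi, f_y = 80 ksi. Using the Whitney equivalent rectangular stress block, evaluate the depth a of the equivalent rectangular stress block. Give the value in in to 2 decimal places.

T = A_s f_y = 6.03 × 80 = 482.4 kips.
a = T/(0.85 f'_c b) = 482.4/(0.85 × 4.35 × 22.6) = 5.77 in.

a ≈ 5.77 in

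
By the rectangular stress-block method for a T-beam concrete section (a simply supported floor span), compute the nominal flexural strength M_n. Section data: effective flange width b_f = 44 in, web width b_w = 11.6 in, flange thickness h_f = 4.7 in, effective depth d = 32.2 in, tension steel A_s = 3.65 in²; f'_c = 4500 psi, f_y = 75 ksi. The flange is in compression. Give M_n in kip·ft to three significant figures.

M_n ≈ 716 kip·ft

Tension: T = A_s f_y = 3.65 × 75 = 273.75 kips.
Try a within the flange: a = T/(0.85 f'_c b_f) = 273.75/(0.85 × 4.5 × 44) = 1.627 in.
Since a = 1.627 ≤ h_f = 4.7 in, the stress block lies entirely in the flange; analyse as a rectangular beam of width b_f.
M_n = T(d − a/2) = 273.75 × (32.2 − 0.8135) = 8592.1 kip·in.
M_n = 8592.1/12 = 716.01 kip·ft.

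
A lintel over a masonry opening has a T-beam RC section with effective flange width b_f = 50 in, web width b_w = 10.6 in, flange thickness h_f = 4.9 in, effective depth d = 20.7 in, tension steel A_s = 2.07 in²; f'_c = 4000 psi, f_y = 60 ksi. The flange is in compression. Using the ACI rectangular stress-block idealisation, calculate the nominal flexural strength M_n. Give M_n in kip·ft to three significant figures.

Tension: T = A_s f_y = 2.07 × 60 = 124.2 kips.
Try a within the flange: a = T/(0.85 f'_c b_f) = 124.2/(0.85 × 4 × 50) = 0.731 in.
Since a = 0.731 ≤ h_f = 4.9 in, the stress block lies entirely in the flange; analyse as a rectangular beam of width b_f.
M_n = T(d − a/2) = 124.2 × (20.7 − 0.3655) = 2525.5 kip·in.
M_n = 2525.5/12 = 210.46 kip·ft.

M_n ≈ 210 kip·ft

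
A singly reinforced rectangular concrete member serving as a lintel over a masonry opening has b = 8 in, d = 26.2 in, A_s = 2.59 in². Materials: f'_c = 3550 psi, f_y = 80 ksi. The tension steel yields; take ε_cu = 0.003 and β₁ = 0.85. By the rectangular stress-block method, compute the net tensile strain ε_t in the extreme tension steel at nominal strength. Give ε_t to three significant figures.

ε_t ≈ 0.00478

a = A_s f_y/(0.85 f'_c b) = 8.583 in.
β₁ = 0.85, so c = a/β₁ = 8.583/0.85 = 10.098 in.
From the linear strain diagram with ε_cu = 0.003: ε_t = 0.003 (d − c)/c = 0.003 × (26.2 − 10.098)/10.098 = 0.00478.
ε_t is between 0.004 and 0.005 — transition zone.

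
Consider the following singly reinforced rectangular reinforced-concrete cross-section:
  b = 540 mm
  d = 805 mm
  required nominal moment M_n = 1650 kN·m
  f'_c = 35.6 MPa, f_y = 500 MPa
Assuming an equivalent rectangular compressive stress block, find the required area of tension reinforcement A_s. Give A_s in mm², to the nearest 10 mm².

With M_n = 0.85 f'_c a b (d − a/2), solve the quadratic for a:
a = d − √(d² − 2M_n/(0.85 f'_c b)) = 805 − √(805² − 2 × 1650×10⁶/(0.85 × 35.6 × 540)) = 137.11 mm.
A_s = 0.85 f'_c a b / f_y = 0.85 × 35.6 × 137.11 × 540 / 500 = 4480.9 mm².

A_s ≈ 4480 mm²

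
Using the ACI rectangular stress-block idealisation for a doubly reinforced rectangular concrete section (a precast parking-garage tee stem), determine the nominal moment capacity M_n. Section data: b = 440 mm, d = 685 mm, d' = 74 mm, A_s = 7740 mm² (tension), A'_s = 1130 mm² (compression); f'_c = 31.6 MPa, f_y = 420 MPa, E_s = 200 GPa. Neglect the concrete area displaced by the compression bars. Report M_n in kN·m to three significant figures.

Assume both tension and compression steel yield.
Net tension couple steel: A_s − A'_s = 6610 mm².
a = (A_s − A'_s) f_y / (0.85 f'_c b) = 2776200/(0.85 × 31.6 × 440) = 234.90 mm.
c = a/β₁ = 234.90/0.824 = 285.07 mm; ε'_s = 0.003(c − d')/c = 0.0022 ≥ f_y/E_s = 0.0021, so compression steel does yield.
M_n = (A_s − A'_s) f_y (d − a/2) + A'_s f_y (d − d') = [2776200 × (685 − 117.45) + 474600 × (685 − 74)] × 10⁻⁶ = 1575.63 + 289.98 = 1865.61 kN·m.

M_n ≈ 1870 kN·m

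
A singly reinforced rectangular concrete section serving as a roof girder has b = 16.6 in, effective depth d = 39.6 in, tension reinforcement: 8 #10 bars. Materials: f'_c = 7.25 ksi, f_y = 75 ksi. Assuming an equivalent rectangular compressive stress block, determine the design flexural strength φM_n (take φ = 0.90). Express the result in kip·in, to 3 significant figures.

φM_n ≈ 24600 kip·in

A_s = 8 × 1.27 = 10.16 in².
T = A_s f_y = 10.16 × 75 = 762 kips.
a = T/(0.85 f'_c b) = 762/(0.85 × 7.25 × 16.6) = 7.449 in.
M_n = T(d − a/2) = 762 × (39.6 − 3.7245) = 27337.1 kip·in.
φM_n = 0.90 × 27337.1 = 24603.4 kip·in.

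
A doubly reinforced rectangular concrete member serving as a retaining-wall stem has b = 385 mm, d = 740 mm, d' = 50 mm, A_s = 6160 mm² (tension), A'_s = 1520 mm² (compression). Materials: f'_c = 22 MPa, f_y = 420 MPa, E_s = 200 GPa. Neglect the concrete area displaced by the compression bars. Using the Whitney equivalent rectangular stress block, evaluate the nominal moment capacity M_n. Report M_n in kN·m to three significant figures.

Assume both tension and compression steel yield.
Net tension couple steel: A_s − A'_s = 4640 mm².
a = (A_s − A'_s) f_y / (0.85 f'_c b) = 1948800/(0.85 × 22 × 385) = 270.69 mm.
c = a/β₁ = 270.69/0.85 = 318.46 mm; ε'_s = 0.003(c − d')/c = 0.0025 ≥ f_y/E_s = 0.0021, so compression steel does yield.
M_n = (A_s − A'_s) f_y (d − a/2) + A'_s f_y (d − d') = [1948800 × (740 − 135.345) + 638400 × (740 − 50)] × 10⁻⁶ = 1178.35 + 440.50 = 1618.85 kN·m.

M_n ≈ 1620 kN·m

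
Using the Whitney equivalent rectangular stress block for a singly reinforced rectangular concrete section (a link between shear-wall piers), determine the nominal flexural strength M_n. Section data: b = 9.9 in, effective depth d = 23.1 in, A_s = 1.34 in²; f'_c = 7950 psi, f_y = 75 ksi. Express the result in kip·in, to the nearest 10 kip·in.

M_n ≈ 2250 kip·in

T = A_s f_y = 1.34 × 75 = 100.5 kips.
a = T/(0.85 f'_c b) = 100.5/(0.85 × 7.95 × 9.9) = 1.502 in.
M_n = T(d − a/2) = 100.5 × (23.1 − 0.751) = 2246.1 kip·in.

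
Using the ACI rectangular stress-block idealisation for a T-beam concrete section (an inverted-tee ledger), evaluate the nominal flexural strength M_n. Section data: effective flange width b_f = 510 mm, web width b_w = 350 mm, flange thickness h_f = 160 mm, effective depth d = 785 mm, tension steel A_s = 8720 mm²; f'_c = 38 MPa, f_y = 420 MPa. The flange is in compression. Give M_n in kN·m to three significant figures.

M_n ≈ 2450 kN·m

Tension: T = A_s f_y = 8720 × 420 = 3662400 N.
Try a within the flange: a = T/(0.85 f'_c b_f) = 3662400/(0.85 × 38 × 510) = 222.33 mm.
a = 222.33 > h_f = 160 mm: the block extends into the web. Split into flange-overhang and web parts.
C_f = 0.85 f'_c (b_f − b_w) h_f = 0.85 × 38 × (510 − 350) × 160 = 826880 N.
Remaining web compression depth: a_w = (T − C_f)/(0.85 f'_c b_w) = (3662400 − 826880)/(0.85 × 38 × 350) = 250.82 mm.
M_n = C_f(d − h_f/2) + (T − C_f)(d − a_w/2) = 826880 × (785 − 80) + 2835520 × (785 − 125.41) = 582.95 + 1870.28 = 2453.23 × 10⁶ N·mm.
M_n = 2453.23 kN·m.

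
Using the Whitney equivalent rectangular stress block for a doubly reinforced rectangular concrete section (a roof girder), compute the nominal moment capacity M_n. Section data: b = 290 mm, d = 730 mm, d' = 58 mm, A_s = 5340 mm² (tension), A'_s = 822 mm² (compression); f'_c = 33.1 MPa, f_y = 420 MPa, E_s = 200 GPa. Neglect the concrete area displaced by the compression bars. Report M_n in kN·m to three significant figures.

M_n ≈ 1400 kN·m

Assume both tension and compression steel yield.
Net tension couple steel: A_s − A'_s = 4518 mm².
a = (A_s − A'_s) f_y / (0.85 f'_c b) = 1897560/(0.85 × 33.1 × 290) = 232.57 mm.
c = a/β₁ = 232.57/0.814 = 285.71 mm; ε'_s = 0.003(c − d')/c = 0.0024 ≥ f_y/E_s = 0.0021, so compression steel does yield.
M_n = (A_s − A'_s) f_y (d − a/2) + A'_s f_y (d − d') = [1897560 × (730 − 116.285) + 345240 × (730 − 58)] × 10⁻⁶ = 1164.56 + 232.00 = 1396.56 kN·m.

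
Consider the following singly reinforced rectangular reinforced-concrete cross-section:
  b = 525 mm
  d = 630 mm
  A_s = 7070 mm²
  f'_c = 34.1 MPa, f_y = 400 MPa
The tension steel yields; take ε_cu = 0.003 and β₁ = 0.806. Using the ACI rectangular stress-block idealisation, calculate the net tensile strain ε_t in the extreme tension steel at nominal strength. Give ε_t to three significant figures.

ε_t ≈ 0.00520

a = A_s f_y/(0.85 f'_c b) = 185.84 mm.
β₁ = 0.806, so c = a/β₁ = 185.84/0.806 = 230.57 mm.
From the linear strain diagram with ε_cu = 0.003: ε_t = 0.003 (d − c)/c = 0.003 × (630 − 230.57)/230.57 = 0.00520.
Since ε_t ≥ 0.005, the section is tension-controlled.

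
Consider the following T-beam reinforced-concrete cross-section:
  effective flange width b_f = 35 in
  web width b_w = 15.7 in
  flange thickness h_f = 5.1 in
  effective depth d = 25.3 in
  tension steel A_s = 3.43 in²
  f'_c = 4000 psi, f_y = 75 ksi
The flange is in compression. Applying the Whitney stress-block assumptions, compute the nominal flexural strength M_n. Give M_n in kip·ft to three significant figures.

Tension: T = A_s f_y = 3.43 × 75 = 257.25 kips.
Try a within the flange: a = T/(0.85 f'_c b_f) = 257.25/(0.85 × 4 × 35) = 2.162 in.
Since a = 2.162 ≤ h_f = 5.1 in, the stress block lies entirely in the flange; analyse as a rectangular beam of width b_f.
M_n = T(d − a/2) = 257.25 × (25.3 − 1.081) = 6230.3 kip·in.
M_n = 6230.3/12 = 519.19 kip·ft.

M_n ≈ 519 kip·ft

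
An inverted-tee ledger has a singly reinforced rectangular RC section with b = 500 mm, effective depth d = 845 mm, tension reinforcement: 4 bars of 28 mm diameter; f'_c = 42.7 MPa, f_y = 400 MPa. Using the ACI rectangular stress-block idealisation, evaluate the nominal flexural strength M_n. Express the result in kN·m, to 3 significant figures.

M_n ≈ 806 kN·m

A_s = 4 × 616 = 2464 mm².
T = A_s f_y = 2464 × 400 = 985600 N = 985.6 kN.
From C = T: a = T/(0.85 f'_c b) = 985600/(0.85 × 42.7 × 500) = 54.31 mm.
M_n = T(d − a/2) = 985.6 kN × (845 − 27.155) mm = 806.07 kN·m.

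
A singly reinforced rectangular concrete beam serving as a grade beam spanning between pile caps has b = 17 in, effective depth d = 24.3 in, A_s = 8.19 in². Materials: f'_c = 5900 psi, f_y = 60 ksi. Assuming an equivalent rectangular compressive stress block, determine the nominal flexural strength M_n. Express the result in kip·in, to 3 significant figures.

T = A_s f_y = 8.19 × 60 = 491.4 kips.
a = T/(0.85 f'_c b) = 491.4/(0.85 × 5.9 × 17) = 5.764 in.
M_n = T(d − a/2) = 491.4 × (24.3 − 2.882) = 10524.8 kip·in.

M_n ≈ 10500 kip·in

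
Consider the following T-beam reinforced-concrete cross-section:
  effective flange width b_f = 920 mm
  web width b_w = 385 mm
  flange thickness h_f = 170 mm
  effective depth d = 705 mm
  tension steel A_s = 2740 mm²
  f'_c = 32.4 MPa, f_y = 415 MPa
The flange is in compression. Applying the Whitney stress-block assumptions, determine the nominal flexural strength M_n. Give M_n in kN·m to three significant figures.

Tension: T = A_s f_y = 2740 × 415 = 1137100 N.
Try a within the flange: a = T/(0.85 f'_c b_f) = 1137100/(0.85 × 32.4 × 920) = 44.88 mm.
Since a = 44.88 ≤ h_f = 170 mm, the stress block lies entirely in the flange; analyse as a rectangular beam of width b_f.
M_n = T(d − a/2) = 1137100 × (705 − 22.44) = 776.14 × 10⁶ N·mm.
M_n = 776.14 kN·m.

M_n ≈ 776 kN·m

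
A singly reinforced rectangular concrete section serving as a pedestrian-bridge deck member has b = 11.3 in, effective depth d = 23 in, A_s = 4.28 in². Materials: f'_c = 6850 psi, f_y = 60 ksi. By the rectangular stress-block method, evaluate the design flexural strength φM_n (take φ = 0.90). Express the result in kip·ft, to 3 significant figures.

T = A_s f_y = 4.28 × 60 = 256.8 kips.
a = T/(0.85 f'_c b) = 256.8/(0.85 × 6.85 × 11.3) = 3.903 in.
M_n = T(d − a/2) = 256.8 × (23 − 1.9515) = 5405.3 kip·in = 5405.3/12 = 450.44 kip·ft.
φM_n = 0.90 × 450.44 = 405.40 kip·ft.

φM_n ≈ 405 kip·ft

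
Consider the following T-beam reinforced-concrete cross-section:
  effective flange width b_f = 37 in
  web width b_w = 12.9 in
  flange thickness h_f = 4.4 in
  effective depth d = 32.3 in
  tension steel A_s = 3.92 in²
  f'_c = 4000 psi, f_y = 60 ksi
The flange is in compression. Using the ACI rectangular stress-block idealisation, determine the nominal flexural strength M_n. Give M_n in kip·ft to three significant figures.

M_n ≈ 615 kip·ft

Tension: T = A_s f_y = 3.92 × 60 = 235.2 kips.
Try a within the flange: a = T/(0.85 f'_c b_f) = 235.2/(0.85 × 4 × 37) = 1.870 in.
Since a = 1.870 ≤ h_f = 4.4 in, the stress block lies entirely in the flange; analyse as a rectangular beam of width b_f.
M_n = T(d − a/2) = 235.2 × (32.3 − 0.935) = 7377.0 kip·in.
M_n = 7377.0/12 = 614.75 kip·ft.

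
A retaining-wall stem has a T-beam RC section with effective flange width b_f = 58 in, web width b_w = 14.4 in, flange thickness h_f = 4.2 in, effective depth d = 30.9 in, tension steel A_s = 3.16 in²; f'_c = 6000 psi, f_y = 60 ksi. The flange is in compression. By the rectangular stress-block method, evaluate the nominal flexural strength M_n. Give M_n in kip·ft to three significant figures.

M_n ≈ 483 kip·ft

Tension: T = A_s f_y = 3.16 × 60 = 189.6 kips.
Try a within the flange: a = T/(0.85 f'_c b_f) = 189.6/(0.85 × 6 × 58) = 0.641 in.
Since a = 0.641 ≤ h_f = 4.2 in, the stress block lies entirely in the flange; analyse as a rectangular beam of width b_f.
M_n = T(d − a/2) = 189.6 × (30.9 − 0.3205) = 5797.9 kip·in.
M_n = 5797.9/12 = 483.16 kip·ft.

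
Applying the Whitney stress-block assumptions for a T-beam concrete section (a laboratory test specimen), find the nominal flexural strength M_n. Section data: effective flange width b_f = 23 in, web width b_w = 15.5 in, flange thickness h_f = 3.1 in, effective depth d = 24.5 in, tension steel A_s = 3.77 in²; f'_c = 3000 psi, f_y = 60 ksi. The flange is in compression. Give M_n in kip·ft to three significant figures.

M_n ≈ 425 kip·ft

Tension: T = A_s f_y = 3.77 × 60 = 226.2 kips.
Try a within the flange: a = T/(0.85 f'_c b_f) = 226.2/(0.85 × 3 × 23) = 3.857 in.
a = 3.857 > h_f = 3.1 in: the block extends into the web. Split into flange-overhang and web parts.
C_f = 0.85 f'_c (b_f − b_w) h_f = 0.85 × 3 × (23 − 15.5) × 3.1 = 59.3 kips.
Remaining web compression depth: a_w = (T − C_f)/(0.85 f'_c b_w) = (226.2 − 59.3)/(0.85 × 3 × 15.5) = 4.223 in.
M_n = C_f(d − h_f/2) + (T − C_f)(d − a_w/2) = 59.3 × (24.5 − 1.55) + 166.9 × (24.5 − 2.1115) = 1360.9 + 3736.6 = 5097.5 kip·in.
M_n = 5097.5/12 = 424.79 kip·ft.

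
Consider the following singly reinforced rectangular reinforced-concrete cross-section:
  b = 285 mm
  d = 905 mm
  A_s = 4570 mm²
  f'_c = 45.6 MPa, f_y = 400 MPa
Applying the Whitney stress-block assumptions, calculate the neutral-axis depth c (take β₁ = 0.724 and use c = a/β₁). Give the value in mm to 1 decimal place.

c ≈ 228.6 mm

T = A_s f_y = 4570 × 400 = 1828000 N = 1828 kN.
Setting C = 0.85 f'_c a b equal to T: a = 1828000/(0.85 × 45.6 × 285) = 165.481 mm.
With β₁ = 0.724, c = a/β₁ = 165.481/0.724 = 228.6 mm.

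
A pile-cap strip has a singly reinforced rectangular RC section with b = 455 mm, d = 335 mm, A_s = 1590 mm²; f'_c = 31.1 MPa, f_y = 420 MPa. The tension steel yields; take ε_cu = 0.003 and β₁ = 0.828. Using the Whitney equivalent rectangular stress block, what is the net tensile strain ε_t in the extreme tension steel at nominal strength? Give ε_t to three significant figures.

a = A_s f_y/(0.85 f'_c b) = 55.52 mm.
β₁ = 0.828, so c = a/β₁ = 55.52/0.828 = 67.05 mm.
From the linear strain diagram with ε_cu = 0.003: ε_t = 0.003 (d − c)/c = 0.003 × (335 − 67.05)/67.05 = 0.0120.
Since ε_t ≥ 0.005, the section is tension-controlled.

ε_t ≈ 0.0120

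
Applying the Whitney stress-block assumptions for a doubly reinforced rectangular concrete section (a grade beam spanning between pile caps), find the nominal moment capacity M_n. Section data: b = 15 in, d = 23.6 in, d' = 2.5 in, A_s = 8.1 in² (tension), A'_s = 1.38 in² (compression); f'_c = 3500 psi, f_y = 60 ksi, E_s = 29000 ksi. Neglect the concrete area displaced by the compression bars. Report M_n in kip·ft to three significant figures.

M_n ≈ 787 kip·ft

Assume both steels yield.
a = (A_s − A'_s) f_y/(0.85 f'_c b) = (8.1 − 1.38) × 60/(0.85 × 3.5 × 15) = 9.035 in.
c = a/β₁ = 9.035/0.85 = 10.629 in; ε'_s = 0.003(c − d')/c = 0.0023 ≥ ε_y = 0.0021, so the compression steel yields.
M_n = (A_s − A'_s) f_y (d − a/2) + A'_s f_y (d − d') = 403.2 × (23.6 − 4.5175) + 82.8 × (23.6 − 2.5) = 7694.1 + 1747.1 = 9441.2 kip·in = 9441.2/12 = 786.77 kip·ft.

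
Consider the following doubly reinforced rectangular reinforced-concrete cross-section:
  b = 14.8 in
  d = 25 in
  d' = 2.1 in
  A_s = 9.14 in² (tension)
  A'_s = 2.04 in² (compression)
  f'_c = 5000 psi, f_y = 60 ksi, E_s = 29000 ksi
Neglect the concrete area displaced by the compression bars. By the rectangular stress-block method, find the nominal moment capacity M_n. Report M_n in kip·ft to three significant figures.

M_n ≈ 1000 kip·ft

Assume both steels yield.
a = (A_s − A'_s) f_y/(0.85 f'_c b) = (9.14 − 2.04) × 60/(0.85 × 5 × 14.8) = 6.773 in.
c = a/β₁ = 6.773/0.8 = 8.466 in; ε'_s = 0.003(c − d')/c = 0.0023 ≥ ε_y = 0.0021, so the compression steel yields.
M_n = (A_s − A'_s) f_y (d − a/2) + A'_s f_y (d − d') = 426 × (25 − 3.3865) + 122.4 × (25 − 2.1) = 9207.4 + 2803.0 = 12010.4 kip·in = 12010.4/12 = 1000.87 kip·ft.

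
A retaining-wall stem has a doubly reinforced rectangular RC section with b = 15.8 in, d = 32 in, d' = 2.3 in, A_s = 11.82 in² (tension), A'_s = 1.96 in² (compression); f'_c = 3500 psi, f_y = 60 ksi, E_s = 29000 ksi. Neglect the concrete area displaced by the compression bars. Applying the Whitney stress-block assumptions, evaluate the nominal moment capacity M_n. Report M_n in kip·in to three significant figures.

Assume both steels yield.
a = (A_s − A'_s) f_y/(0.85 f'_c b) = (11.82 − 1.96) × 60/(0.85 × 3.5 × 15.8) = 12.586 in.
c = a/β₁ = 12.586/0.85 = 14.807 in; ε'_s = 0.003(c − d')/c = 0.0025 ≥ ε_y = 0.0021, so the compression steel yields.
M_n = (A_s − A'_s) f_y (d − a/2) + A'_s f_y (d − d') = 591.6 × (32 − 6.293) + 117.6 × (32 − 2.3) = 15208.3 + 3492.7 = 18701.0 kip·in.

M_n ≈ 18700 kip·in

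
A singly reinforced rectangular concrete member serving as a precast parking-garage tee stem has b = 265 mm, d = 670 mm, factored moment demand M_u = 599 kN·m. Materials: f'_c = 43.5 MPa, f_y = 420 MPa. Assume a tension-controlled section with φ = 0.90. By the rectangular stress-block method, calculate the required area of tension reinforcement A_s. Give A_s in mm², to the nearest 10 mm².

A_s ≈ 2580 mm²

M_n = M_u/φ = 599/0.90 = 665.556 kN·m.
With M_n = 0.85 f'_c a b (d − a/2), solve the quadratic for a:
a = d − √(d² − 2M_n/(0.85 f'_c b)) = 670 − √(670² − 2 × 665.556×10⁶/(0.85 × 43.5 × 265)) = 110.49 mm.
A_s = 0.85 f'_c a b / f_y = 0.85 × 43.5 × 110.49 × 265 / 420 = 2577.7 mm².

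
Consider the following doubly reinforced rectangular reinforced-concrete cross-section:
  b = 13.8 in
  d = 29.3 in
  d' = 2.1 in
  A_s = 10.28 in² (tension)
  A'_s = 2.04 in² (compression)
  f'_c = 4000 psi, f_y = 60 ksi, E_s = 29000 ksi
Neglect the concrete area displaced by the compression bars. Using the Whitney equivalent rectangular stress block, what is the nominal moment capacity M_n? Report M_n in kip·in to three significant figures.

Assume both steels yield.
a = (A_s − A'_s) f_y/(0.85 f'_c b) = (10.28 − 2.04) × 60/(0.85 × 4 × 13.8) = 10.537 in.
c = a/β₁ = 10.537/0.85 = 12.396 in; ε'_s = 0.003(c − d')/c = 0.0025 ≥ ε_y = 0.0021, so the compression steel yields.
M_n = (A_s − A'_s) f_y (d − a/2) + A'_s f_y (d − d') = 494.4 × (29.3 − 5.2685) + 122.4 × (29.3 − 2.1) = 11881.2 + 3329.3 = 15210.5 kip·in.

M_n ≈ 15200 kip·in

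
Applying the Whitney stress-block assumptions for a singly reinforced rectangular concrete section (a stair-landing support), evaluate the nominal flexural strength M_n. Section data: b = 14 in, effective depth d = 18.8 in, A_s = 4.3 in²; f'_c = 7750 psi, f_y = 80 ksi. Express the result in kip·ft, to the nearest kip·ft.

T = A_s f_y = 4.3 × 80 = 344 kips.
a = T/(0.85 f'_c b) = 344/(0.85 × 7.75 × 14) = 3.730 in.
M_n = T(d − a/2) = 344 × (18.8 − 1.865) = 5825.6 kip·in = 5825.6/12 = 485.47 kip·ft.

M_n ≈ 485 kip·ft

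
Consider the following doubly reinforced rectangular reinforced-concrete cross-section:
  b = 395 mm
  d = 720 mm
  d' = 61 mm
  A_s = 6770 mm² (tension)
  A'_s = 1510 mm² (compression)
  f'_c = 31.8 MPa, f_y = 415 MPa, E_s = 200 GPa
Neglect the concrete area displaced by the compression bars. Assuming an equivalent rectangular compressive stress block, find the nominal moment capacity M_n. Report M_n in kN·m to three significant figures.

Assume both tension and compression steel yield.
Net tension couple steel: A_s − A'_s = 5260 mm².
a = (A_s − A'_s) f_y / (0.85 f'_c b) = 2182900/(0.85 × 31.8 × 395) = 204.45 mm.
c = a/β₁ = 204.45/0.823 = 248.42 mm; ε'_s = 0.003(c − d')/c = 0.0023 ≥ f_y/E_s = 0.0021, so compression steel does yield.
M_n = (A_s − A'_s) f_y (d − a/2) + A'_s f_y (d − d') = [2182900 × (720 − 102.225) + 626650 × (720 − 61)] × 10⁻⁶ = 1348.54 + 412.96 = 1761.50 kN·m.

M_n ≈ 1760 kN·m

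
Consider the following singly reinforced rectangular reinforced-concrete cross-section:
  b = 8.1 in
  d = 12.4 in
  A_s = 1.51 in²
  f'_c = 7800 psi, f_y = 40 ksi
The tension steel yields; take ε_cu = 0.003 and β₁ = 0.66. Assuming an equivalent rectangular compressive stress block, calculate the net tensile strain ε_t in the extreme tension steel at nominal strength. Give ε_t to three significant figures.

a = A_s f_y/(0.85 f'_c b) = 1.125 in.
β₁ = 0.66, so c = a/β₁ = 1.125/0.66 = 1.705 in.
From the linear strain diagram with ε_cu = 0.003: ε_t = 0.003 (d − c)/c = 0.003 × (12.4 − 1.705)/1.705 = 0.0188.
Since ε_t ≥ 0.005, the section is tension-controlled.

ε_t ≈ 0.0188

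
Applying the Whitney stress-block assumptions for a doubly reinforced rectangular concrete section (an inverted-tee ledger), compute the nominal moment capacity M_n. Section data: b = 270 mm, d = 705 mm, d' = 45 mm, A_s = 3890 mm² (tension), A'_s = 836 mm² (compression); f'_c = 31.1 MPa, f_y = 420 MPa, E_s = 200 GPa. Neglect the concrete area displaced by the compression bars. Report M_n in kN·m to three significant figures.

M_n ≈ 1020 kN·m

Assume both tension and compression steel yield.
Net tension couple steel: A_s − A'_s = 3054 mm².
a = (A_s − A'_s) f_y / (0.85 f'_c b) = 1282680/(0.85 × 31.1 × 270) = 179.71 mm.
c = a/β₁ = 179.71/0.828 = 217.04 mm; ε'_s = 0.003(c − d')/c = 0.0024 ≥ f_y/E_s = 0.0021, so compression steel does yield.
M_n = (A_s − A'_s) f_y (d − a/2) + A'_s f_y (d − d') = [1282680 × (705 − 89.855) + 351120 × (705 − 45)] × 10⁻⁶ = 789.03 + 231.74 = 1020.77 kN·m.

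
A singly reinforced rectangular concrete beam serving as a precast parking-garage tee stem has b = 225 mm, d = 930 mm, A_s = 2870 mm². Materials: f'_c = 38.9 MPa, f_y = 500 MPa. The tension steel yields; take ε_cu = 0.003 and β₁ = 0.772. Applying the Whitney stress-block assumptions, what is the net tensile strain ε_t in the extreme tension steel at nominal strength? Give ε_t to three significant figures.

a = A_s f_y/(0.85 f'_c b) = 192.89 mm.
β₁ = 0.772, so c = a/β₁ = 192.89/0.772 = 249.86 mm.
From the linear strain diagram with ε_cu = 0.003: ε_t = 0.003 (d − c)/c = 0.003 × (930 − 249.86)/249.86 = 0.00817.
Since ε_t ≥ 0.005, the section is tension-controlled.

ε_t ≈ 0.00817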